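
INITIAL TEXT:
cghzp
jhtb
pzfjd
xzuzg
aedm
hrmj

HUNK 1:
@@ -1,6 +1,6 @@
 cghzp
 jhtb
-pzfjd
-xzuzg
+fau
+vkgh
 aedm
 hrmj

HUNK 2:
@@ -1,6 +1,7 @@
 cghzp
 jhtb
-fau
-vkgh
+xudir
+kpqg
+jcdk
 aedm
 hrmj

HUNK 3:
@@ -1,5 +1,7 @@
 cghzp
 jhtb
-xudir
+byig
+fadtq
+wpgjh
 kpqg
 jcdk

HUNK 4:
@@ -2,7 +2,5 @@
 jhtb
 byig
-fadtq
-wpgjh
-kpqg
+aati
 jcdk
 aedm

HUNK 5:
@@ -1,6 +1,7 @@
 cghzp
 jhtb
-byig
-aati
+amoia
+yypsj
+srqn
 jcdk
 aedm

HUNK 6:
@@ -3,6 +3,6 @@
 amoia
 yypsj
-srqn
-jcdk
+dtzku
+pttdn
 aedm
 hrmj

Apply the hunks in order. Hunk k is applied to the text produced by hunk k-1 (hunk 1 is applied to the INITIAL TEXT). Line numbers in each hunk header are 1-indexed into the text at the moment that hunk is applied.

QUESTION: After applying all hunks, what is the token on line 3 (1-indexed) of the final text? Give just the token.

Answer: amoia

Derivation:
Hunk 1: at line 1 remove [pzfjd,xzuzg] add [fau,vkgh] -> 6 lines: cghzp jhtb fau vkgh aedm hrmj
Hunk 2: at line 1 remove [fau,vkgh] add [xudir,kpqg,jcdk] -> 7 lines: cghzp jhtb xudir kpqg jcdk aedm hrmj
Hunk 3: at line 1 remove [xudir] add [byig,fadtq,wpgjh] -> 9 lines: cghzp jhtb byig fadtq wpgjh kpqg jcdk aedm hrmj
Hunk 4: at line 2 remove [fadtq,wpgjh,kpqg] add [aati] -> 7 lines: cghzp jhtb byig aati jcdk aedm hrmj
Hunk 5: at line 1 remove [byig,aati] add [amoia,yypsj,srqn] -> 8 lines: cghzp jhtb amoia yypsj srqn jcdk aedm hrmj
Hunk 6: at line 3 remove [srqn,jcdk] add [dtzku,pttdn] -> 8 lines: cghzp jhtb amoia yypsj dtzku pttdn aedm hrmj
Final line 3: amoia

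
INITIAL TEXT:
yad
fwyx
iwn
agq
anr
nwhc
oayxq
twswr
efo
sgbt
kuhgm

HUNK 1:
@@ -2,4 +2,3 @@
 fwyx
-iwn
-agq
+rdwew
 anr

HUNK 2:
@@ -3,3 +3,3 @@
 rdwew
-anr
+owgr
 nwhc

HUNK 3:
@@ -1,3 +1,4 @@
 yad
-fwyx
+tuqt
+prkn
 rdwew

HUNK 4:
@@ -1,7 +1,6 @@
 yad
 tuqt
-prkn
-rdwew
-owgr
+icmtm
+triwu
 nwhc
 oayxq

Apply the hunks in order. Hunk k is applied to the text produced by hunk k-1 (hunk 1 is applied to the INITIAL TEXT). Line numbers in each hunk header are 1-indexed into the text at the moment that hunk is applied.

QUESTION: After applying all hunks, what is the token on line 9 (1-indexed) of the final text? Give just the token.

Answer: sgbt

Derivation:
Hunk 1: at line 2 remove [iwn,agq] add [rdwew] -> 10 lines: yad fwyx rdwew anr nwhc oayxq twswr efo sgbt kuhgm
Hunk 2: at line 3 remove [anr] add [owgr] -> 10 lines: yad fwyx rdwew owgr nwhc oayxq twswr efo sgbt kuhgm
Hunk 3: at line 1 remove [fwyx] add [tuqt,prkn] -> 11 lines: yad tuqt prkn rdwew owgr nwhc oayxq twswr efo sgbt kuhgm
Hunk 4: at line 1 remove [prkn,rdwew,owgr] add [icmtm,triwu] -> 10 lines: yad tuqt icmtm triwu nwhc oayxq twswr efo sgbt kuhgm
Final line 9: sgbt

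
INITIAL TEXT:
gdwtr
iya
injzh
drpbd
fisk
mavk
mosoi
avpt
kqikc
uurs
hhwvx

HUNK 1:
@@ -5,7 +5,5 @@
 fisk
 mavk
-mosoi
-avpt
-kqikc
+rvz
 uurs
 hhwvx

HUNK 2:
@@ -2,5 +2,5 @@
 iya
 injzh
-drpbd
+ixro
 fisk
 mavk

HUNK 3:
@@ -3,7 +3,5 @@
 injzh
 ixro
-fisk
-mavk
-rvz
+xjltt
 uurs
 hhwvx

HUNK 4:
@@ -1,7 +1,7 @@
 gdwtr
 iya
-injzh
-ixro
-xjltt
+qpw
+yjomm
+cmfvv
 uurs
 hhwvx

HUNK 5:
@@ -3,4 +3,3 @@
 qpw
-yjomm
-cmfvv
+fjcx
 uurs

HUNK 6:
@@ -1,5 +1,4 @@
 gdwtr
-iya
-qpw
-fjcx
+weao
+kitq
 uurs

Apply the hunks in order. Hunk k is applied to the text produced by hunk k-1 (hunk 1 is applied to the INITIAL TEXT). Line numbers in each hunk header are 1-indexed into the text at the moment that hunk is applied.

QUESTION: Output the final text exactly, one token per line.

Hunk 1: at line 5 remove [mosoi,avpt,kqikc] add [rvz] -> 9 lines: gdwtr iya injzh drpbd fisk mavk rvz uurs hhwvx
Hunk 2: at line 2 remove [drpbd] add [ixro] -> 9 lines: gdwtr iya injzh ixro fisk mavk rvz uurs hhwvx
Hunk 3: at line 3 remove [fisk,mavk,rvz] add [xjltt] -> 7 lines: gdwtr iya injzh ixro xjltt uurs hhwvx
Hunk 4: at line 1 remove [injzh,ixro,xjltt] add [qpw,yjomm,cmfvv] -> 7 lines: gdwtr iya qpw yjomm cmfvv uurs hhwvx
Hunk 5: at line 3 remove [yjomm,cmfvv] add [fjcx] -> 6 lines: gdwtr iya qpw fjcx uurs hhwvx
Hunk 6: at line 1 remove [iya,qpw,fjcx] add [weao,kitq] -> 5 lines: gdwtr weao kitq uurs hhwvx

Answer: gdwtr
weao
kitq
uurs
hhwvx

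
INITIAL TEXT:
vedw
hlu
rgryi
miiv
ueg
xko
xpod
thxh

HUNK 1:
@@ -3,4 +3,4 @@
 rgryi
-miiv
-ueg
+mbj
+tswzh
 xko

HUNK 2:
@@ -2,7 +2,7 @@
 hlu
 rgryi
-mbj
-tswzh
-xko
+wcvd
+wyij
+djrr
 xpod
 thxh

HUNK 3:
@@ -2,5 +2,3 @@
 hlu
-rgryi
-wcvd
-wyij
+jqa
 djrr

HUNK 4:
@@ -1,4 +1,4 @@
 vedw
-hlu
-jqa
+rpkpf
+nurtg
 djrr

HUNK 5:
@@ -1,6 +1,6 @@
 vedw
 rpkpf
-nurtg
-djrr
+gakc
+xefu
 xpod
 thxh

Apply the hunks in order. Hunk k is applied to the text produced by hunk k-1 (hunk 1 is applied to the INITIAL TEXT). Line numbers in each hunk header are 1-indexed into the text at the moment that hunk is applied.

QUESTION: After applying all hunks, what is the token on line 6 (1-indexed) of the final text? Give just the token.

Hunk 1: at line 3 remove [miiv,ueg] add [mbj,tswzh] -> 8 lines: vedw hlu rgryi mbj tswzh xko xpod thxh
Hunk 2: at line 2 remove [mbj,tswzh,xko] add [wcvd,wyij,djrr] -> 8 lines: vedw hlu rgryi wcvd wyij djrr xpod thxh
Hunk 3: at line 2 remove [rgryi,wcvd,wyij] add [jqa] -> 6 lines: vedw hlu jqa djrr xpod thxh
Hunk 4: at line 1 remove [hlu,jqa] add [rpkpf,nurtg] -> 6 lines: vedw rpkpf nurtg djrr xpod thxh
Hunk 5: at line 1 remove [nurtg,djrr] add [gakc,xefu] -> 6 lines: vedw rpkpf gakc xefu xpod thxh
Final line 6: thxh

Answer: thxh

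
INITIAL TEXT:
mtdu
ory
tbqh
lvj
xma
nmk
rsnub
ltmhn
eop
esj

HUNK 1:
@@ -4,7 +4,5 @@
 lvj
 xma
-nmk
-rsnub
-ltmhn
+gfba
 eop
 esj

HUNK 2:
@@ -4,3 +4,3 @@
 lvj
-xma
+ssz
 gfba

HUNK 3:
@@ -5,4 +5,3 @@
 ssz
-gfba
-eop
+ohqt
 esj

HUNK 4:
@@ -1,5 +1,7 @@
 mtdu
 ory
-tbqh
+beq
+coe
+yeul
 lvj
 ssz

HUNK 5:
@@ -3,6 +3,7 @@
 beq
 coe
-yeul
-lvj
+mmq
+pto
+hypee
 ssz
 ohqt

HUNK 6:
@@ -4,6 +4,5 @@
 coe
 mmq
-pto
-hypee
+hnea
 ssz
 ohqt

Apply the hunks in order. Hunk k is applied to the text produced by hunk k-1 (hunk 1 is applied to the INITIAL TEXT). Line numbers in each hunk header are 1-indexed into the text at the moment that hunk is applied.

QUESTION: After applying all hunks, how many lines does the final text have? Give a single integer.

Answer: 9

Derivation:
Hunk 1: at line 4 remove [nmk,rsnub,ltmhn] add [gfba] -> 8 lines: mtdu ory tbqh lvj xma gfba eop esj
Hunk 2: at line 4 remove [xma] add [ssz] -> 8 lines: mtdu ory tbqh lvj ssz gfba eop esj
Hunk 3: at line 5 remove [gfba,eop] add [ohqt] -> 7 lines: mtdu ory tbqh lvj ssz ohqt esj
Hunk 4: at line 1 remove [tbqh] add [beq,coe,yeul] -> 9 lines: mtdu ory beq coe yeul lvj ssz ohqt esj
Hunk 5: at line 3 remove [yeul,lvj] add [mmq,pto,hypee] -> 10 lines: mtdu ory beq coe mmq pto hypee ssz ohqt esj
Hunk 6: at line 4 remove [pto,hypee] add [hnea] -> 9 lines: mtdu ory beq coe mmq hnea ssz ohqt esj
Final line count: 9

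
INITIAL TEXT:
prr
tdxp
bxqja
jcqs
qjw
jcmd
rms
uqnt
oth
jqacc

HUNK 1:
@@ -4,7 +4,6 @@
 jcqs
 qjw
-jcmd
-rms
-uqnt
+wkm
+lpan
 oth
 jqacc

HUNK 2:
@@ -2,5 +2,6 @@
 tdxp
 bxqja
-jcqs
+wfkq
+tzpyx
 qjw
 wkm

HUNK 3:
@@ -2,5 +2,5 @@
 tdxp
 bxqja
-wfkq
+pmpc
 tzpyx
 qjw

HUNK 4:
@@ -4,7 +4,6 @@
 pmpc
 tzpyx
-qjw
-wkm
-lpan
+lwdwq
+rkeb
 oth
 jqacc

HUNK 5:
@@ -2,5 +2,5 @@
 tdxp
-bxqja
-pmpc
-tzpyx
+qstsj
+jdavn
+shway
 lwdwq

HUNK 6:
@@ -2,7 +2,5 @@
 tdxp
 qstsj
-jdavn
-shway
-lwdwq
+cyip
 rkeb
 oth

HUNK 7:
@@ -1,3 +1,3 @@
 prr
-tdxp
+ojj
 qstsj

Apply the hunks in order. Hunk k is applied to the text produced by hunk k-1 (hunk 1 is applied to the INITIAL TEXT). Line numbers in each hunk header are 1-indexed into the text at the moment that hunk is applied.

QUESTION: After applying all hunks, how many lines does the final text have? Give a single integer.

Hunk 1: at line 4 remove [jcmd,rms,uqnt] add [wkm,lpan] -> 9 lines: prr tdxp bxqja jcqs qjw wkm lpan oth jqacc
Hunk 2: at line 2 remove [jcqs] add [wfkq,tzpyx] -> 10 lines: prr tdxp bxqja wfkq tzpyx qjw wkm lpan oth jqacc
Hunk 3: at line 2 remove [wfkq] add [pmpc] -> 10 lines: prr tdxp bxqja pmpc tzpyx qjw wkm lpan oth jqacc
Hunk 4: at line 4 remove [qjw,wkm,lpan] add [lwdwq,rkeb] -> 9 lines: prr tdxp bxqja pmpc tzpyx lwdwq rkeb oth jqacc
Hunk 5: at line 2 remove [bxqja,pmpc,tzpyx] add [qstsj,jdavn,shway] -> 9 lines: prr tdxp qstsj jdavn shway lwdwq rkeb oth jqacc
Hunk 6: at line 2 remove [jdavn,shway,lwdwq] add [cyip] -> 7 lines: prr tdxp qstsj cyip rkeb oth jqacc
Hunk 7: at line 1 remove [tdxp] add [ojj] -> 7 lines: prr ojj qstsj cyip rkeb oth jqacc
Final line count: 7

Answer: 7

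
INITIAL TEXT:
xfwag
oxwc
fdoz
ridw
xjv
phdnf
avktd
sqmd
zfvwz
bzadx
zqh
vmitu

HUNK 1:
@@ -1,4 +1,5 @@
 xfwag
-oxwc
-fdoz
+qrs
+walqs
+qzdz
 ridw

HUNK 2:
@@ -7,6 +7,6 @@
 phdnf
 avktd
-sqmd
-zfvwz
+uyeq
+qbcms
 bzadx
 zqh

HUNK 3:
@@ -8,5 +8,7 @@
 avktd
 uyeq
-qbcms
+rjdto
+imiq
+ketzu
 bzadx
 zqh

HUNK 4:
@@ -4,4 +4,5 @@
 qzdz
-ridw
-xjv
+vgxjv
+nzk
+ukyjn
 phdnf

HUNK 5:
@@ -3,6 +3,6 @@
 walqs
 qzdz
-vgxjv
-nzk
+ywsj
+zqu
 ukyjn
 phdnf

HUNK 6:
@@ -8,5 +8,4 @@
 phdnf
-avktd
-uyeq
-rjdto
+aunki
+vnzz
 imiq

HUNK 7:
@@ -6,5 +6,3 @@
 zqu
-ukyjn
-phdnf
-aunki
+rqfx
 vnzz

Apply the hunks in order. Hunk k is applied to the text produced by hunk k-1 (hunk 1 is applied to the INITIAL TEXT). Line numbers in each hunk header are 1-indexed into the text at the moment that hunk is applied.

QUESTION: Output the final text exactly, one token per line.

Hunk 1: at line 1 remove [oxwc,fdoz] add [qrs,walqs,qzdz] -> 13 lines: xfwag qrs walqs qzdz ridw xjv phdnf avktd sqmd zfvwz bzadx zqh vmitu
Hunk 2: at line 7 remove [sqmd,zfvwz] add [uyeq,qbcms] -> 13 lines: xfwag qrs walqs qzdz ridw xjv phdnf avktd uyeq qbcms bzadx zqh vmitu
Hunk 3: at line 8 remove [qbcms] add [rjdto,imiq,ketzu] -> 15 lines: xfwag qrs walqs qzdz ridw xjv phdnf avktd uyeq rjdto imiq ketzu bzadx zqh vmitu
Hunk 4: at line 4 remove [ridw,xjv] add [vgxjv,nzk,ukyjn] -> 16 lines: xfwag qrs walqs qzdz vgxjv nzk ukyjn phdnf avktd uyeq rjdto imiq ketzu bzadx zqh vmitu
Hunk 5: at line 3 remove [vgxjv,nzk] add [ywsj,zqu] -> 16 lines: xfwag qrs walqs qzdz ywsj zqu ukyjn phdnf avktd uyeq rjdto imiq ketzu bzadx zqh vmitu
Hunk 6: at line 8 remove [avktd,uyeq,rjdto] add [aunki,vnzz] -> 15 lines: xfwag qrs walqs qzdz ywsj zqu ukyjn phdnf aunki vnzz imiq ketzu bzadx zqh vmitu
Hunk 7: at line 6 remove [ukyjn,phdnf,aunki] add [rqfx] -> 13 lines: xfwag qrs walqs qzdz ywsj zqu rqfx vnzz imiq ketzu bzadx zqh vmitu

Answer: xfwag
qrs
walqs
qzdz
ywsj
zqu
rqfx
vnzz
imiq
ketzu
bzadx
zqh
vmitu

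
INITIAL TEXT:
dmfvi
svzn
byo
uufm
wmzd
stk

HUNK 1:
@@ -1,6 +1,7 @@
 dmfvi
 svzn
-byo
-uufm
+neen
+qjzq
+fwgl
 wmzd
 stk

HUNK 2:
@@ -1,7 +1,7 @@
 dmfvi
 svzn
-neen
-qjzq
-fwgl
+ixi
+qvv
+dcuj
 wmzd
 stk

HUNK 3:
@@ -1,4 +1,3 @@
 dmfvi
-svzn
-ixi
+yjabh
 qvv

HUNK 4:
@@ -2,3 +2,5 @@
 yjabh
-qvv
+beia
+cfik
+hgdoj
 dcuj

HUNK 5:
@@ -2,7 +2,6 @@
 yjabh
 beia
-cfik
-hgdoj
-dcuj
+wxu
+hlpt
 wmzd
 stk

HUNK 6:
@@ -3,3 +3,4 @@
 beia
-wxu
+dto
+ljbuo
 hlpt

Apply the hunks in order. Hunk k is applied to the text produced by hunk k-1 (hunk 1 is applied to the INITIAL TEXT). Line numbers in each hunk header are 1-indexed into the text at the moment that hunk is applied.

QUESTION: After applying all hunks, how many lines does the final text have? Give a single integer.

Hunk 1: at line 1 remove [byo,uufm] add [neen,qjzq,fwgl] -> 7 lines: dmfvi svzn neen qjzq fwgl wmzd stk
Hunk 2: at line 1 remove [neen,qjzq,fwgl] add [ixi,qvv,dcuj] -> 7 lines: dmfvi svzn ixi qvv dcuj wmzd stk
Hunk 3: at line 1 remove [svzn,ixi] add [yjabh] -> 6 lines: dmfvi yjabh qvv dcuj wmzd stk
Hunk 4: at line 2 remove [qvv] add [beia,cfik,hgdoj] -> 8 lines: dmfvi yjabh beia cfik hgdoj dcuj wmzd stk
Hunk 5: at line 2 remove [cfik,hgdoj,dcuj] add [wxu,hlpt] -> 7 lines: dmfvi yjabh beia wxu hlpt wmzd stk
Hunk 6: at line 3 remove [wxu] add [dto,ljbuo] -> 8 lines: dmfvi yjabh beia dto ljbuo hlpt wmzd stk
Final line count: 8

Answer: 8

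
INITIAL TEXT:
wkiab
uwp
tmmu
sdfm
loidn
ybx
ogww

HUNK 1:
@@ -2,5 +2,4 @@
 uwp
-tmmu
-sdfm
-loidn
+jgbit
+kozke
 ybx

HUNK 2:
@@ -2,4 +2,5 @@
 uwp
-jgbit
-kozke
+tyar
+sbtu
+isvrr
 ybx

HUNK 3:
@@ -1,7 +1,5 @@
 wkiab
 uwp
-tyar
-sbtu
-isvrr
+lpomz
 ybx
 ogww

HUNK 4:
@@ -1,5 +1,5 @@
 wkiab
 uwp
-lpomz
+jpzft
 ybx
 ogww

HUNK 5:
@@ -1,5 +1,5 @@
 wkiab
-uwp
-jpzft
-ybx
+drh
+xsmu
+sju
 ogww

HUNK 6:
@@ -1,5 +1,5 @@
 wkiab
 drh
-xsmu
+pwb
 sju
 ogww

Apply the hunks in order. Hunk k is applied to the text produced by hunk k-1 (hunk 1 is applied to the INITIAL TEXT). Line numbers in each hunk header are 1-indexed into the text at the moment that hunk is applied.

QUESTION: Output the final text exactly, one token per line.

Answer: wkiab
drh
pwb
sju
ogww

Derivation:
Hunk 1: at line 2 remove [tmmu,sdfm,loidn] add [jgbit,kozke] -> 6 lines: wkiab uwp jgbit kozke ybx ogww
Hunk 2: at line 2 remove [jgbit,kozke] add [tyar,sbtu,isvrr] -> 7 lines: wkiab uwp tyar sbtu isvrr ybx ogww
Hunk 3: at line 1 remove [tyar,sbtu,isvrr] add [lpomz] -> 5 lines: wkiab uwp lpomz ybx ogww
Hunk 4: at line 1 remove [lpomz] add [jpzft] -> 5 lines: wkiab uwp jpzft ybx ogww
Hunk 5: at line 1 remove [uwp,jpzft,ybx] add [drh,xsmu,sju] -> 5 lines: wkiab drh xsmu sju ogww
Hunk 6: at line 1 remove [xsmu] add [pwb] -> 5 lines: wkiab drh pwb sju ogww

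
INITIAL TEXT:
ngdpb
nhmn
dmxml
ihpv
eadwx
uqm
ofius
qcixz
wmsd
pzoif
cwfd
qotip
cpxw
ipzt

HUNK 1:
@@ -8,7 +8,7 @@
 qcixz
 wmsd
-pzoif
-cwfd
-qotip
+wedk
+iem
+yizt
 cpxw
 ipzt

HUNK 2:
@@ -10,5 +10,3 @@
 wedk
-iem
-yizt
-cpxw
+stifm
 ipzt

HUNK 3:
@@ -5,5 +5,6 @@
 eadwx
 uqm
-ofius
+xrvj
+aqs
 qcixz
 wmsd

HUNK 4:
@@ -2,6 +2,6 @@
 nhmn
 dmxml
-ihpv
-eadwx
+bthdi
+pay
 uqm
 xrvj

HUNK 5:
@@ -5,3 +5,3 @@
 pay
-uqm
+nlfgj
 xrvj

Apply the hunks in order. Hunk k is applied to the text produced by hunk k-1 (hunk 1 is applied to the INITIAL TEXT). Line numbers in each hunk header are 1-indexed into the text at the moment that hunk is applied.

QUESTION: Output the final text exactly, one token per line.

Hunk 1: at line 8 remove [pzoif,cwfd,qotip] add [wedk,iem,yizt] -> 14 lines: ngdpb nhmn dmxml ihpv eadwx uqm ofius qcixz wmsd wedk iem yizt cpxw ipzt
Hunk 2: at line 10 remove [iem,yizt,cpxw] add [stifm] -> 12 lines: ngdpb nhmn dmxml ihpv eadwx uqm ofius qcixz wmsd wedk stifm ipzt
Hunk 3: at line 5 remove [ofius] add [xrvj,aqs] -> 13 lines: ngdpb nhmn dmxml ihpv eadwx uqm xrvj aqs qcixz wmsd wedk stifm ipzt
Hunk 4: at line 2 remove [ihpv,eadwx] add [bthdi,pay] -> 13 lines: ngdpb nhmn dmxml bthdi pay uqm xrvj aqs qcixz wmsd wedk stifm ipzt
Hunk 5: at line 5 remove [uqm] add [nlfgj] -> 13 lines: ngdpb nhmn dmxml bthdi pay nlfgj xrvj aqs qcixz wmsd wedk stifm ipzt

Answer: ngdpb
nhmn
dmxml
bthdi
pay
nlfgj
xrvj
aqs
qcixz
wmsd
wedk
stifm
ipzt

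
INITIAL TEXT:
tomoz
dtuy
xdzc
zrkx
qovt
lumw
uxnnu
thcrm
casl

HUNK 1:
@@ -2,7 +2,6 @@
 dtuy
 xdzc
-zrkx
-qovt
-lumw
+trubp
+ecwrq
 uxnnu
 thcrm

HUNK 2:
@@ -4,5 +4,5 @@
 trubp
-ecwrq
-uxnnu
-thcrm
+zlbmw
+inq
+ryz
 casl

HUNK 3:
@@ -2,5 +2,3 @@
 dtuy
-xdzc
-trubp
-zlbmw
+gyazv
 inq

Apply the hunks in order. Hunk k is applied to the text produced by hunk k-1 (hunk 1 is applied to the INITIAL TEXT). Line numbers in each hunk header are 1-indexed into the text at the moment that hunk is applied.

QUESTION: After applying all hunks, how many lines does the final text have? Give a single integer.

Answer: 6

Derivation:
Hunk 1: at line 2 remove [zrkx,qovt,lumw] add [trubp,ecwrq] -> 8 lines: tomoz dtuy xdzc trubp ecwrq uxnnu thcrm casl
Hunk 2: at line 4 remove [ecwrq,uxnnu,thcrm] add [zlbmw,inq,ryz] -> 8 lines: tomoz dtuy xdzc trubp zlbmw inq ryz casl
Hunk 3: at line 2 remove [xdzc,trubp,zlbmw] add [gyazv] -> 6 lines: tomoz dtuy gyazv inq ryz casl
Final line count: 6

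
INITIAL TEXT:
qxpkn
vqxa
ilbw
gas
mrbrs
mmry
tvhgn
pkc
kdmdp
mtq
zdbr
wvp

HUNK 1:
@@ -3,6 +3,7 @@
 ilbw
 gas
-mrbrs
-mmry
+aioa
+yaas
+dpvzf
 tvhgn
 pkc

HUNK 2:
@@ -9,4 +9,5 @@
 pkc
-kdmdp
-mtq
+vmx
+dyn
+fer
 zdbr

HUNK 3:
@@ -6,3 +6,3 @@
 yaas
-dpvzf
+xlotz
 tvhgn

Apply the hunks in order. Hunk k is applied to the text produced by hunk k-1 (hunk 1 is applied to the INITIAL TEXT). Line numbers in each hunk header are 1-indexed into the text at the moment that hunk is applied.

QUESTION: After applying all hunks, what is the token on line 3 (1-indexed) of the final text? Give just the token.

Answer: ilbw

Derivation:
Hunk 1: at line 3 remove [mrbrs,mmry] add [aioa,yaas,dpvzf] -> 13 lines: qxpkn vqxa ilbw gas aioa yaas dpvzf tvhgn pkc kdmdp mtq zdbr wvp
Hunk 2: at line 9 remove [kdmdp,mtq] add [vmx,dyn,fer] -> 14 lines: qxpkn vqxa ilbw gas aioa yaas dpvzf tvhgn pkc vmx dyn fer zdbr wvp
Hunk 3: at line 6 remove [dpvzf] add [xlotz] -> 14 lines: qxpkn vqxa ilbw gas aioa yaas xlotz tvhgn pkc vmx dyn fer zdbr wvp
Final line 3: ilbw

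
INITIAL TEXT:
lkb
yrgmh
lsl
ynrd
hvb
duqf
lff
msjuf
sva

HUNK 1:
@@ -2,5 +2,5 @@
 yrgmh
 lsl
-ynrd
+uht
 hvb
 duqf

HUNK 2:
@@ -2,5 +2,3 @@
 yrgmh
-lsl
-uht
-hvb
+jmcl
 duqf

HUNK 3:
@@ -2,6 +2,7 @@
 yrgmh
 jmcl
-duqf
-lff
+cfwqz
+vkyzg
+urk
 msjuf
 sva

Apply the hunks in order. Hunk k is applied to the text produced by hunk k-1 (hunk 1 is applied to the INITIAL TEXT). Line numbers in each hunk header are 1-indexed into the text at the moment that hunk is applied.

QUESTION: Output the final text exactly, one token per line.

Answer: lkb
yrgmh
jmcl
cfwqz
vkyzg
urk
msjuf
sva

Derivation:
Hunk 1: at line 2 remove [ynrd] add [uht] -> 9 lines: lkb yrgmh lsl uht hvb duqf lff msjuf sva
Hunk 2: at line 2 remove [lsl,uht,hvb] add [jmcl] -> 7 lines: lkb yrgmh jmcl duqf lff msjuf sva
Hunk 3: at line 2 remove [duqf,lff] add [cfwqz,vkyzg,urk] -> 8 lines: lkb yrgmh jmcl cfwqz vkyzg urk msjuf sva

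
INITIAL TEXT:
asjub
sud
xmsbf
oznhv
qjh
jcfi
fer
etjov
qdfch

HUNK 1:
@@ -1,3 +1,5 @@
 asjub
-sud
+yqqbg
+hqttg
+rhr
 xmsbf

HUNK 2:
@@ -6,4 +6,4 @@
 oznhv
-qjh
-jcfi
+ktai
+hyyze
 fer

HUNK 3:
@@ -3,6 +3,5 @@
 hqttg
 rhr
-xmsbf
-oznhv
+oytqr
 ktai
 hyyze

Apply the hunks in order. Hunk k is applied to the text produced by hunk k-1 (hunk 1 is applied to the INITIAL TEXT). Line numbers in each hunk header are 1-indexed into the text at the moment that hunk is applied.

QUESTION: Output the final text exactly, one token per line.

Answer: asjub
yqqbg
hqttg
rhr
oytqr
ktai
hyyze
fer
etjov
qdfch

Derivation:
Hunk 1: at line 1 remove [sud] add [yqqbg,hqttg,rhr] -> 11 lines: asjub yqqbg hqttg rhr xmsbf oznhv qjh jcfi fer etjov qdfch
Hunk 2: at line 6 remove [qjh,jcfi] add [ktai,hyyze] -> 11 lines: asjub yqqbg hqttg rhr xmsbf oznhv ktai hyyze fer etjov qdfch
Hunk 3: at line 3 remove [xmsbf,oznhv] add [oytqr] -> 10 lines: asjub yqqbg hqttg rhr oytqr ktai hyyze fer etjov qdfch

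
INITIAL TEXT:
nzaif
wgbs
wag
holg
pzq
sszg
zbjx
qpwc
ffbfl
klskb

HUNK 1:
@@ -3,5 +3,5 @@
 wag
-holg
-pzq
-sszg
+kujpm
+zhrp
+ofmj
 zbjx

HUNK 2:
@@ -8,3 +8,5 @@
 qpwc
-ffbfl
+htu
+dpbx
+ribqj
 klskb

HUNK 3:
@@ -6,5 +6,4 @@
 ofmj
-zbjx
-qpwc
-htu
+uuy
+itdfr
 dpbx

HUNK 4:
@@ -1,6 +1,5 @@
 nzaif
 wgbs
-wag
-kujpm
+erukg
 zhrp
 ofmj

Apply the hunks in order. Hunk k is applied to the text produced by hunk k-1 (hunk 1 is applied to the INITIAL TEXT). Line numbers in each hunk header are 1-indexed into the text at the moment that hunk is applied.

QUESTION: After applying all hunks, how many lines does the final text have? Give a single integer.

Answer: 10

Derivation:
Hunk 1: at line 3 remove [holg,pzq,sszg] add [kujpm,zhrp,ofmj] -> 10 lines: nzaif wgbs wag kujpm zhrp ofmj zbjx qpwc ffbfl klskb
Hunk 2: at line 8 remove [ffbfl] add [htu,dpbx,ribqj] -> 12 lines: nzaif wgbs wag kujpm zhrp ofmj zbjx qpwc htu dpbx ribqj klskb
Hunk 3: at line 6 remove [zbjx,qpwc,htu] add [uuy,itdfr] -> 11 lines: nzaif wgbs wag kujpm zhrp ofmj uuy itdfr dpbx ribqj klskb
Hunk 4: at line 1 remove [wag,kujpm] add [erukg] -> 10 lines: nzaif wgbs erukg zhrp ofmj uuy itdfr dpbx ribqj klskb
Final line count: 10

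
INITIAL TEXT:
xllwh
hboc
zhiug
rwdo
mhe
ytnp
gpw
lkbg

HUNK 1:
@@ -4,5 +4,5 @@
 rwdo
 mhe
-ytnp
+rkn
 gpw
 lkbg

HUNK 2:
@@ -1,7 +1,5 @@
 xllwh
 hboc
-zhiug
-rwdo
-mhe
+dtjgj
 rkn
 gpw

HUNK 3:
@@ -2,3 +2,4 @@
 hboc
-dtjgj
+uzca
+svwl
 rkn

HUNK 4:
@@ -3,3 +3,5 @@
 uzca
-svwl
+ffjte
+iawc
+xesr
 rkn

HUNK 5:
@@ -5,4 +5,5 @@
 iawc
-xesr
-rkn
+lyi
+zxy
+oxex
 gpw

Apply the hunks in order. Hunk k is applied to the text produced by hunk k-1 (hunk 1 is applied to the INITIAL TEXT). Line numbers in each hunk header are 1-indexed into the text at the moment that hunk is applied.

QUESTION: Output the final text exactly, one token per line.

Answer: xllwh
hboc
uzca
ffjte
iawc
lyi
zxy
oxex
gpw
lkbg

Derivation:
Hunk 1: at line 4 remove [ytnp] add [rkn] -> 8 lines: xllwh hboc zhiug rwdo mhe rkn gpw lkbg
Hunk 2: at line 1 remove [zhiug,rwdo,mhe] add [dtjgj] -> 6 lines: xllwh hboc dtjgj rkn gpw lkbg
Hunk 3: at line 2 remove [dtjgj] add [uzca,svwl] -> 7 lines: xllwh hboc uzca svwl rkn gpw lkbg
Hunk 4: at line 3 remove [svwl] add [ffjte,iawc,xesr] -> 9 lines: xllwh hboc uzca ffjte iawc xesr rkn gpw lkbg
Hunk 5: at line 5 remove [xesr,rkn] add [lyi,zxy,oxex] -> 10 lines: xllwh hboc uzca ffjte iawc lyi zxy oxex gpw lkbg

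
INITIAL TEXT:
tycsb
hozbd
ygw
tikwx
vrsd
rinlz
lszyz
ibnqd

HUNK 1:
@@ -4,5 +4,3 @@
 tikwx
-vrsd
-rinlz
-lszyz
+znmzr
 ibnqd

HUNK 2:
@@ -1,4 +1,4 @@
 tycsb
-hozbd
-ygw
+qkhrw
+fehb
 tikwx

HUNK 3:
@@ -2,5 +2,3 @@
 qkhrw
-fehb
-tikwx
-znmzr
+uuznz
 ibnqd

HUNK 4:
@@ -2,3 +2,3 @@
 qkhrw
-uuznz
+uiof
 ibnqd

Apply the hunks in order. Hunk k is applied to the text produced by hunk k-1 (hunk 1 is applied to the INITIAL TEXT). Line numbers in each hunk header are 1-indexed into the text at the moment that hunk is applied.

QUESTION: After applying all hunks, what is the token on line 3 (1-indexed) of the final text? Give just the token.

Hunk 1: at line 4 remove [vrsd,rinlz,lszyz] add [znmzr] -> 6 lines: tycsb hozbd ygw tikwx znmzr ibnqd
Hunk 2: at line 1 remove [hozbd,ygw] add [qkhrw,fehb] -> 6 lines: tycsb qkhrw fehb tikwx znmzr ibnqd
Hunk 3: at line 2 remove [fehb,tikwx,znmzr] add [uuznz] -> 4 lines: tycsb qkhrw uuznz ibnqd
Hunk 4: at line 2 remove [uuznz] add [uiof] -> 4 lines: tycsb qkhrw uiof ibnqd
Final line 3: uiof

Answer: uiof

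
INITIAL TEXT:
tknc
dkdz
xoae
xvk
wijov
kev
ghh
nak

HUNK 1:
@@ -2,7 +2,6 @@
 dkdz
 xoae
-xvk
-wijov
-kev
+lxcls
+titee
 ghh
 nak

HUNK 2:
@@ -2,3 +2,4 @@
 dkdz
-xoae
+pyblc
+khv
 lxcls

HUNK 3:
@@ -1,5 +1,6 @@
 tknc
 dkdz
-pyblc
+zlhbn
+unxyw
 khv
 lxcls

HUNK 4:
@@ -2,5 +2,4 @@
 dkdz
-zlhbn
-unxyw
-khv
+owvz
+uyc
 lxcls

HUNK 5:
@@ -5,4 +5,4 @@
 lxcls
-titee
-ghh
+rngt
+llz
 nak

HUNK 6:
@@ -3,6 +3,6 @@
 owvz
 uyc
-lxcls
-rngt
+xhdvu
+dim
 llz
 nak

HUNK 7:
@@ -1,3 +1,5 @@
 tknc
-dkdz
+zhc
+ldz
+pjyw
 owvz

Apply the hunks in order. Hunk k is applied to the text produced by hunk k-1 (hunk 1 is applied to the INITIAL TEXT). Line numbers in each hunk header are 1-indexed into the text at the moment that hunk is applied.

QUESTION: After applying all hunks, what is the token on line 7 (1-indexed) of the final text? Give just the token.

Answer: xhdvu

Derivation:
Hunk 1: at line 2 remove [xvk,wijov,kev] add [lxcls,titee] -> 7 lines: tknc dkdz xoae lxcls titee ghh nak
Hunk 2: at line 2 remove [xoae] add [pyblc,khv] -> 8 lines: tknc dkdz pyblc khv lxcls titee ghh nak
Hunk 3: at line 1 remove [pyblc] add [zlhbn,unxyw] -> 9 lines: tknc dkdz zlhbn unxyw khv lxcls titee ghh nak
Hunk 4: at line 2 remove [zlhbn,unxyw,khv] add [owvz,uyc] -> 8 lines: tknc dkdz owvz uyc lxcls titee ghh nak
Hunk 5: at line 5 remove [titee,ghh] add [rngt,llz] -> 8 lines: tknc dkdz owvz uyc lxcls rngt llz nak
Hunk 6: at line 3 remove [lxcls,rngt] add [xhdvu,dim] -> 8 lines: tknc dkdz owvz uyc xhdvu dim llz nak
Hunk 7: at line 1 remove [dkdz] add [zhc,ldz,pjyw] -> 10 lines: tknc zhc ldz pjyw owvz uyc xhdvu dim llz nak
Final line 7: xhdvu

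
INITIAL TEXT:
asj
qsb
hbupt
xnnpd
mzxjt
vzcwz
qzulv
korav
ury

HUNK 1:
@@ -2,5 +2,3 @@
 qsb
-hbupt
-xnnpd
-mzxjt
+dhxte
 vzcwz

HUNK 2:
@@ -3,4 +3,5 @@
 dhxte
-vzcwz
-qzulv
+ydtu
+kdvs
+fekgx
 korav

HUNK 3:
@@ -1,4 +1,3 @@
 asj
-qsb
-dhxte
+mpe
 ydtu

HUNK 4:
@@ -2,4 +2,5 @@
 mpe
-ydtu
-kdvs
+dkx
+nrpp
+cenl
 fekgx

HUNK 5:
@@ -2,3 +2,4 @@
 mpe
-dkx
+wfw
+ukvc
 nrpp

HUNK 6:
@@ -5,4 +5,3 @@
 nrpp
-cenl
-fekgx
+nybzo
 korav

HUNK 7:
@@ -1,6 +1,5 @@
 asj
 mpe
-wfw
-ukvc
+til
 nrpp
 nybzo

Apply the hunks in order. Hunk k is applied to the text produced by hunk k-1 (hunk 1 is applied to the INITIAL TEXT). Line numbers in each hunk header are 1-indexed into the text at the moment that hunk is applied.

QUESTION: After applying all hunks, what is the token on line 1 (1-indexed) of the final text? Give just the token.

Answer: asj

Derivation:
Hunk 1: at line 2 remove [hbupt,xnnpd,mzxjt] add [dhxte] -> 7 lines: asj qsb dhxte vzcwz qzulv korav ury
Hunk 2: at line 3 remove [vzcwz,qzulv] add [ydtu,kdvs,fekgx] -> 8 lines: asj qsb dhxte ydtu kdvs fekgx korav ury
Hunk 3: at line 1 remove [qsb,dhxte] add [mpe] -> 7 lines: asj mpe ydtu kdvs fekgx korav ury
Hunk 4: at line 2 remove [ydtu,kdvs] add [dkx,nrpp,cenl] -> 8 lines: asj mpe dkx nrpp cenl fekgx korav ury
Hunk 5: at line 2 remove [dkx] add [wfw,ukvc] -> 9 lines: asj mpe wfw ukvc nrpp cenl fekgx korav ury
Hunk 6: at line 5 remove [cenl,fekgx] add [nybzo] -> 8 lines: asj mpe wfw ukvc nrpp nybzo korav ury
Hunk 7: at line 1 remove [wfw,ukvc] add [til] -> 7 lines: asj mpe til nrpp nybzo korav ury
Final line 1: asj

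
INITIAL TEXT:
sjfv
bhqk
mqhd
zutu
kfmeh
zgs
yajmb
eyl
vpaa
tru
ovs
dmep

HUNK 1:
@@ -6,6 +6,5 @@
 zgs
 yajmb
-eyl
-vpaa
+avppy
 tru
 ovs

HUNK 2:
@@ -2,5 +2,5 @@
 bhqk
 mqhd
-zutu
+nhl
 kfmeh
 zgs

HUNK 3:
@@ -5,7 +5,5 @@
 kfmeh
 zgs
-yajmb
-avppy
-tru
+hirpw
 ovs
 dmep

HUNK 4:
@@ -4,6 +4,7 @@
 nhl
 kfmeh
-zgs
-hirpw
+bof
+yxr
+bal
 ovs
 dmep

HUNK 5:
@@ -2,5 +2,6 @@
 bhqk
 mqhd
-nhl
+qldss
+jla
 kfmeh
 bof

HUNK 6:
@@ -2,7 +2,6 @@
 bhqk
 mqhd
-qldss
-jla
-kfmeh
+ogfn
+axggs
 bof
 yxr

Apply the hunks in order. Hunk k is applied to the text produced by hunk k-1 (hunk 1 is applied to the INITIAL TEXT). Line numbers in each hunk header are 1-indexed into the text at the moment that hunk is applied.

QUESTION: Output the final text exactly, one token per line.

Answer: sjfv
bhqk
mqhd
ogfn
axggs
bof
yxr
bal
ovs
dmep

Derivation:
Hunk 1: at line 6 remove [eyl,vpaa] add [avppy] -> 11 lines: sjfv bhqk mqhd zutu kfmeh zgs yajmb avppy tru ovs dmep
Hunk 2: at line 2 remove [zutu] add [nhl] -> 11 lines: sjfv bhqk mqhd nhl kfmeh zgs yajmb avppy tru ovs dmep
Hunk 3: at line 5 remove [yajmb,avppy,tru] add [hirpw] -> 9 lines: sjfv bhqk mqhd nhl kfmeh zgs hirpw ovs dmep
Hunk 4: at line 4 remove [zgs,hirpw] add [bof,yxr,bal] -> 10 lines: sjfv bhqk mqhd nhl kfmeh bof yxr bal ovs dmep
Hunk 5: at line 2 remove [nhl] add [qldss,jla] -> 11 lines: sjfv bhqk mqhd qldss jla kfmeh bof yxr bal ovs dmep
Hunk 6: at line 2 remove [qldss,jla,kfmeh] add [ogfn,axggs] -> 10 lines: sjfv bhqk mqhd ogfn axggs bof yxr bal ovs dmep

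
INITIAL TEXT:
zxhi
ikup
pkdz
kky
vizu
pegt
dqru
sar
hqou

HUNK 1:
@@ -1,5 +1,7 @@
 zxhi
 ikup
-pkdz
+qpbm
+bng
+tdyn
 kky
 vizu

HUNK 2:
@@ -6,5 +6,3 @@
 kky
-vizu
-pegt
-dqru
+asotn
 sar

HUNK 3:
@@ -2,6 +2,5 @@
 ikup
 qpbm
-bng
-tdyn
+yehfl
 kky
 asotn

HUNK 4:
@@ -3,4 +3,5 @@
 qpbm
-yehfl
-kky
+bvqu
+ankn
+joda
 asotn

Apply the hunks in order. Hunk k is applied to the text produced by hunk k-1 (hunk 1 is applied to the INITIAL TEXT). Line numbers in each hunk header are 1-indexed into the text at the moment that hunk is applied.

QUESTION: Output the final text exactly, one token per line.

Answer: zxhi
ikup
qpbm
bvqu
ankn
joda
asotn
sar
hqou

Derivation:
Hunk 1: at line 1 remove [pkdz] add [qpbm,bng,tdyn] -> 11 lines: zxhi ikup qpbm bng tdyn kky vizu pegt dqru sar hqou
Hunk 2: at line 6 remove [vizu,pegt,dqru] add [asotn] -> 9 lines: zxhi ikup qpbm bng tdyn kky asotn sar hqou
Hunk 3: at line 2 remove [bng,tdyn] add [yehfl] -> 8 lines: zxhi ikup qpbm yehfl kky asotn sar hqou
Hunk 4: at line 3 remove [yehfl,kky] add [bvqu,ankn,joda] -> 9 lines: zxhi ikup qpbm bvqu ankn joda asotn sar hqou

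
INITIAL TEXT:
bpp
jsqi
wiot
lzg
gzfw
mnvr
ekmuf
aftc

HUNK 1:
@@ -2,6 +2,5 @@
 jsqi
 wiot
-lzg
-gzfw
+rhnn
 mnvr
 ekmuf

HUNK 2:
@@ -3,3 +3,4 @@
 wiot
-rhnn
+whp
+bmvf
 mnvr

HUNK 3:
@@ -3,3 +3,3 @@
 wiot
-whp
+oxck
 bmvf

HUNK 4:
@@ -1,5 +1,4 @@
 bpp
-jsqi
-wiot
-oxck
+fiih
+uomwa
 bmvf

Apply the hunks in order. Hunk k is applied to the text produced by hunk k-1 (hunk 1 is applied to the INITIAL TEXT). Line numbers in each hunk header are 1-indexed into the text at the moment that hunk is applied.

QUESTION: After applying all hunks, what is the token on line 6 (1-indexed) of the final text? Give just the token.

Answer: ekmuf

Derivation:
Hunk 1: at line 2 remove [lzg,gzfw] add [rhnn] -> 7 lines: bpp jsqi wiot rhnn mnvr ekmuf aftc
Hunk 2: at line 3 remove [rhnn] add [whp,bmvf] -> 8 lines: bpp jsqi wiot whp bmvf mnvr ekmuf aftc
Hunk 3: at line 3 remove [whp] add [oxck] -> 8 lines: bpp jsqi wiot oxck bmvf mnvr ekmuf aftc
Hunk 4: at line 1 remove [jsqi,wiot,oxck] add [fiih,uomwa] -> 7 lines: bpp fiih uomwa bmvf mnvr ekmuf aftc
Final line 6: ekmuf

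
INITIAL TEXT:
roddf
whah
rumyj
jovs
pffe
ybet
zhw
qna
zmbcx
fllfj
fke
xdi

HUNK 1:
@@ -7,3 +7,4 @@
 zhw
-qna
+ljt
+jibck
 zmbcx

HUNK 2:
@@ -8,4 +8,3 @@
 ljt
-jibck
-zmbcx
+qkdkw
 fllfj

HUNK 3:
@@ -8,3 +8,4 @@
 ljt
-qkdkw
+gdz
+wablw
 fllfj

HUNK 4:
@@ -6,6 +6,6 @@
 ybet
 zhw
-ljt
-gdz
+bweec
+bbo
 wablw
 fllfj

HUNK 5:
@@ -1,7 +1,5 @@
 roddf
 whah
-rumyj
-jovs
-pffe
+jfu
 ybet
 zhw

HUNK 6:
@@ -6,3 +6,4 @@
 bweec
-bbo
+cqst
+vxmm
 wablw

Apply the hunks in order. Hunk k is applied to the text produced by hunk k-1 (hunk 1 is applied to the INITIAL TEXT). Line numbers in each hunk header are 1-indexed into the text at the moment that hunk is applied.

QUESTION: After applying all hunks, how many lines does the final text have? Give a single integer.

Hunk 1: at line 7 remove [qna] add [ljt,jibck] -> 13 lines: roddf whah rumyj jovs pffe ybet zhw ljt jibck zmbcx fllfj fke xdi
Hunk 2: at line 8 remove [jibck,zmbcx] add [qkdkw] -> 12 lines: roddf whah rumyj jovs pffe ybet zhw ljt qkdkw fllfj fke xdi
Hunk 3: at line 8 remove [qkdkw] add [gdz,wablw] -> 13 lines: roddf whah rumyj jovs pffe ybet zhw ljt gdz wablw fllfj fke xdi
Hunk 4: at line 6 remove [ljt,gdz] add [bweec,bbo] -> 13 lines: roddf whah rumyj jovs pffe ybet zhw bweec bbo wablw fllfj fke xdi
Hunk 5: at line 1 remove [rumyj,jovs,pffe] add [jfu] -> 11 lines: roddf whah jfu ybet zhw bweec bbo wablw fllfj fke xdi
Hunk 6: at line 6 remove [bbo] add [cqst,vxmm] -> 12 lines: roddf whah jfu ybet zhw bweec cqst vxmm wablw fllfj fke xdi
Final line count: 12

Answer: 12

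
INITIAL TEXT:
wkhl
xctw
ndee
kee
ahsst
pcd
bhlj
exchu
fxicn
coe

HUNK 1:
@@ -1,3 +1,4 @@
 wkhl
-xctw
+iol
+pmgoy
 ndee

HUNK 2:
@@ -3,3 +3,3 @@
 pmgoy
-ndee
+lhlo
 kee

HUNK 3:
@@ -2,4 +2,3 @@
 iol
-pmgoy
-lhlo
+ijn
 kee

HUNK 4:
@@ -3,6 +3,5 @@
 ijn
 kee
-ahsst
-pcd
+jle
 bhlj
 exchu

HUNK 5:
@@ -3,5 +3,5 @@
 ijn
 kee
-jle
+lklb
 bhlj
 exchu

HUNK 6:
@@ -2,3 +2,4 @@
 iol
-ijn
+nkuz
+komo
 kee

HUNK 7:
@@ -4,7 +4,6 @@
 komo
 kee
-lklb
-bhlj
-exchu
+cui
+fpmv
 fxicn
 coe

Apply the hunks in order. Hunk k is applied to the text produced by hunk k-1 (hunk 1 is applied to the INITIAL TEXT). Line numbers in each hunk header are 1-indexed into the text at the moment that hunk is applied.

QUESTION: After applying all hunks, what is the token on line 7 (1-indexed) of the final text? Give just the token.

Answer: fpmv

Derivation:
Hunk 1: at line 1 remove [xctw] add [iol,pmgoy] -> 11 lines: wkhl iol pmgoy ndee kee ahsst pcd bhlj exchu fxicn coe
Hunk 2: at line 3 remove [ndee] add [lhlo] -> 11 lines: wkhl iol pmgoy lhlo kee ahsst pcd bhlj exchu fxicn coe
Hunk 3: at line 2 remove [pmgoy,lhlo] add [ijn] -> 10 lines: wkhl iol ijn kee ahsst pcd bhlj exchu fxicn coe
Hunk 4: at line 3 remove [ahsst,pcd] add [jle] -> 9 lines: wkhl iol ijn kee jle bhlj exchu fxicn coe
Hunk 5: at line 3 remove [jle] add [lklb] -> 9 lines: wkhl iol ijn kee lklb bhlj exchu fxicn coe
Hunk 6: at line 2 remove [ijn] add [nkuz,komo] -> 10 lines: wkhl iol nkuz komo kee lklb bhlj exchu fxicn coe
Hunk 7: at line 4 remove [lklb,bhlj,exchu] add [cui,fpmv] -> 9 lines: wkhl iol nkuz komo kee cui fpmv fxicn coe
Final line 7: fpmv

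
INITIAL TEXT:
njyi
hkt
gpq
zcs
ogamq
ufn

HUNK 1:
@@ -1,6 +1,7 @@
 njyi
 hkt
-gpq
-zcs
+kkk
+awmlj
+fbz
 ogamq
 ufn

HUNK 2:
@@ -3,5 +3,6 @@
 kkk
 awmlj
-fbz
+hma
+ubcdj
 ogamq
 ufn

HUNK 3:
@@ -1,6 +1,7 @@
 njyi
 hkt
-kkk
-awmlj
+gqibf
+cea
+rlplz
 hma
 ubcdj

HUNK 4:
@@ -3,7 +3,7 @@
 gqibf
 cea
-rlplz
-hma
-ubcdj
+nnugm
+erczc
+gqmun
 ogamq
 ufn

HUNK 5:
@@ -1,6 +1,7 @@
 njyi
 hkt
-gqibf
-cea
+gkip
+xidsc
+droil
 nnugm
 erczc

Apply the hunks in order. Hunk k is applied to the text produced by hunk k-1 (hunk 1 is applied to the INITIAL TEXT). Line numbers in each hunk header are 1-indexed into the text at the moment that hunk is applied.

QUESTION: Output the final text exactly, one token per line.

Hunk 1: at line 1 remove [gpq,zcs] add [kkk,awmlj,fbz] -> 7 lines: njyi hkt kkk awmlj fbz ogamq ufn
Hunk 2: at line 3 remove [fbz] add [hma,ubcdj] -> 8 lines: njyi hkt kkk awmlj hma ubcdj ogamq ufn
Hunk 3: at line 1 remove [kkk,awmlj] add [gqibf,cea,rlplz] -> 9 lines: njyi hkt gqibf cea rlplz hma ubcdj ogamq ufn
Hunk 4: at line 3 remove [rlplz,hma,ubcdj] add [nnugm,erczc,gqmun] -> 9 lines: njyi hkt gqibf cea nnugm erczc gqmun ogamq ufn
Hunk 5: at line 1 remove [gqibf,cea] add [gkip,xidsc,droil] -> 10 lines: njyi hkt gkip xidsc droil nnugm erczc gqmun ogamq ufn

Answer: njyi
hkt
gkip
xidsc
droil
nnugm
erczc
gqmun
ogamq
ufn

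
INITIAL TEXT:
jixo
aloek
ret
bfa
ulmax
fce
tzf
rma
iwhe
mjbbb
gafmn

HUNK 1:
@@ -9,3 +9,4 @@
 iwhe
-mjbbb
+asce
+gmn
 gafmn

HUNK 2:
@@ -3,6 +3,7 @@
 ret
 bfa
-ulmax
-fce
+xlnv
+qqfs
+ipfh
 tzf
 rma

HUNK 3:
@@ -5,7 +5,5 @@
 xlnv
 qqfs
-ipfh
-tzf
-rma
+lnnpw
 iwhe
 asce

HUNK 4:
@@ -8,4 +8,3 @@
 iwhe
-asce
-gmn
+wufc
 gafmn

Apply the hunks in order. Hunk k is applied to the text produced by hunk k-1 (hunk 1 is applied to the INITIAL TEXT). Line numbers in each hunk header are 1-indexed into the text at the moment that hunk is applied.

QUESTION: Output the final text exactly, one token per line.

Answer: jixo
aloek
ret
bfa
xlnv
qqfs
lnnpw
iwhe
wufc
gafmn

Derivation:
Hunk 1: at line 9 remove [mjbbb] add [asce,gmn] -> 12 lines: jixo aloek ret bfa ulmax fce tzf rma iwhe asce gmn gafmn
Hunk 2: at line 3 remove [ulmax,fce] add [xlnv,qqfs,ipfh] -> 13 lines: jixo aloek ret bfa xlnv qqfs ipfh tzf rma iwhe asce gmn gafmn
Hunk 3: at line 5 remove [ipfh,tzf,rma] add [lnnpw] -> 11 lines: jixo aloek ret bfa xlnv qqfs lnnpw iwhe asce gmn gafmn
Hunk 4: at line 8 remove [asce,gmn] add [wufc] -> 10 lines: jixo aloek ret bfa xlnv qqfs lnnpw iwhe wufc gafmn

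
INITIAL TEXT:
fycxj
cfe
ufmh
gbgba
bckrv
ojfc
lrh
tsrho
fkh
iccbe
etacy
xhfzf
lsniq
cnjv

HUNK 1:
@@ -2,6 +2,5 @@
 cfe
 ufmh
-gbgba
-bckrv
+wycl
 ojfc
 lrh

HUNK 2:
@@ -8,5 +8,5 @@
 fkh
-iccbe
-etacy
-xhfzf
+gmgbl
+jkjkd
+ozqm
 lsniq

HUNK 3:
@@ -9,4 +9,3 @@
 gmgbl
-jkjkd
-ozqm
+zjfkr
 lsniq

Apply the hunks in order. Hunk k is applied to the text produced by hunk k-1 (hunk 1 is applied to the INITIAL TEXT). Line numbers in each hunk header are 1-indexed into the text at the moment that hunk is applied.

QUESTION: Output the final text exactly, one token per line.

Hunk 1: at line 2 remove [gbgba,bckrv] add [wycl] -> 13 lines: fycxj cfe ufmh wycl ojfc lrh tsrho fkh iccbe etacy xhfzf lsniq cnjv
Hunk 2: at line 8 remove [iccbe,etacy,xhfzf] add [gmgbl,jkjkd,ozqm] -> 13 lines: fycxj cfe ufmh wycl ojfc lrh tsrho fkh gmgbl jkjkd ozqm lsniq cnjv
Hunk 3: at line 9 remove [jkjkd,ozqm] add [zjfkr] -> 12 lines: fycxj cfe ufmh wycl ojfc lrh tsrho fkh gmgbl zjfkr lsniq cnjv

Answer: fycxj
cfe
ufmh
wycl
ojfc
lrh
tsrho
fkh
gmgbl
zjfkr
lsniq
cnjv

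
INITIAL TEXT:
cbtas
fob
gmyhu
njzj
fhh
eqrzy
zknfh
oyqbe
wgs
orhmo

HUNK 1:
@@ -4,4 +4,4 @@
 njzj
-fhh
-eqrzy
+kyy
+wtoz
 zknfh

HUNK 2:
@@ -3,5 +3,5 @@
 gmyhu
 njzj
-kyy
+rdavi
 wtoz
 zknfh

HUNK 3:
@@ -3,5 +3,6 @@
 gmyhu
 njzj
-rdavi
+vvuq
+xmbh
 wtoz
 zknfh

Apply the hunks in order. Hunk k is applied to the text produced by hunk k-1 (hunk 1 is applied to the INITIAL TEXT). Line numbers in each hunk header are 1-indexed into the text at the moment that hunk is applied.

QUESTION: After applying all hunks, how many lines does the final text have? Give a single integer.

Answer: 11

Derivation:
Hunk 1: at line 4 remove [fhh,eqrzy] add [kyy,wtoz] -> 10 lines: cbtas fob gmyhu njzj kyy wtoz zknfh oyqbe wgs orhmo
Hunk 2: at line 3 remove [kyy] add [rdavi] -> 10 lines: cbtas fob gmyhu njzj rdavi wtoz zknfh oyqbe wgs orhmo
Hunk 3: at line 3 remove [rdavi] add [vvuq,xmbh] -> 11 lines: cbtas fob gmyhu njzj vvuq xmbh wtoz zknfh oyqbe wgs orhmo
Final line count: 11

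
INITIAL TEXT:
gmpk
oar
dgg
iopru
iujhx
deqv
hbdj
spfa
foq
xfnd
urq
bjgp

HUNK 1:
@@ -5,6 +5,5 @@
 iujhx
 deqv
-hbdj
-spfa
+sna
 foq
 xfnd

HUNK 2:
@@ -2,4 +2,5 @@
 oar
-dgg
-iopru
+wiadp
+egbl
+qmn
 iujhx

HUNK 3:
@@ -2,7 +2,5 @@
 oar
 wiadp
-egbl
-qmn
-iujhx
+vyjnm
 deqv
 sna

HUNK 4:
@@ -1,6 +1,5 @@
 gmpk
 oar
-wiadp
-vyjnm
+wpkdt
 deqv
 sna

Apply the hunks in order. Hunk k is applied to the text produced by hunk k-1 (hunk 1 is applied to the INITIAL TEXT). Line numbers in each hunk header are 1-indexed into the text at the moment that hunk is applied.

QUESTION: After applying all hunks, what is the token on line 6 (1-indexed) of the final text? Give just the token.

Answer: foq

Derivation:
Hunk 1: at line 5 remove [hbdj,spfa] add [sna] -> 11 lines: gmpk oar dgg iopru iujhx deqv sna foq xfnd urq bjgp
Hunk 2: at line 2 remove [dgg,iopru] add [wiadp,egbl,qmn] -> 12 lines: gmpk oar wiadp egbl qmn iujhx deqv sna foq xfnd urq bjgp
Hunk 3: at line 2 remove [egbl,qmn,iujhx] add [vyjnm] -> 10 lines: gmpk oar wiadp vyjnm deqv sna foq xfnd urq bjgp
Hunk 4: at line 1 remove [wiadp,vyjnm] add [wpkdt] -> 9 lines: gmpk oar wpkdt deqv sna foq xfnd urq bjgp
Final line 6: foq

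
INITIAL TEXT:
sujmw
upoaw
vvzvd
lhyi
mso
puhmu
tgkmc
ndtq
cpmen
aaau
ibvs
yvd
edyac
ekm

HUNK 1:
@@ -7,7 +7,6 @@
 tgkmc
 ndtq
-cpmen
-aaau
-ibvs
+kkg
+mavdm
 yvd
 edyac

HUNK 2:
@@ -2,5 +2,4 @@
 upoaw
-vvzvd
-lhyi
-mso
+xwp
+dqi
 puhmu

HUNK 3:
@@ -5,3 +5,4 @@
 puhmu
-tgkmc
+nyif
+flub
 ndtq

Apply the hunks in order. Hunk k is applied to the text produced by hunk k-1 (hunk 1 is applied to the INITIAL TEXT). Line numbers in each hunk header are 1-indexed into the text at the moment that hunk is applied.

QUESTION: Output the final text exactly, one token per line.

Answer: sujmw
upoaw
xwp
dqi
puhmu
nyif
flub
ndtq
kkg
mavdm
yvd
edyac
ekm

Derivation:
Hunk 1: at line 7 remove [cpmen,aaau,ibvs] add [kkg,mavdm] -> 13 lines: sujmw upoaw vvzvd lhyi mso puhmu tgkmc ndtq kkg mavdm yvd edyac ekm
Hunk 2: at line 2 remove [vvzvd,lhyi,mso] add [xwp,dqi] -> 12 lines: sujmw upoaw xwp dqi puhmu tgkmc ndtq kkg mavdm yvd edyac ekm
Hunk 3: at line 5 remove [tgkmc] add [nyif,flub] -> 13 lines: sujmw upoaw xwp dqi puhmu nyif flub ndtq kkg mavdm yvd edyac ekm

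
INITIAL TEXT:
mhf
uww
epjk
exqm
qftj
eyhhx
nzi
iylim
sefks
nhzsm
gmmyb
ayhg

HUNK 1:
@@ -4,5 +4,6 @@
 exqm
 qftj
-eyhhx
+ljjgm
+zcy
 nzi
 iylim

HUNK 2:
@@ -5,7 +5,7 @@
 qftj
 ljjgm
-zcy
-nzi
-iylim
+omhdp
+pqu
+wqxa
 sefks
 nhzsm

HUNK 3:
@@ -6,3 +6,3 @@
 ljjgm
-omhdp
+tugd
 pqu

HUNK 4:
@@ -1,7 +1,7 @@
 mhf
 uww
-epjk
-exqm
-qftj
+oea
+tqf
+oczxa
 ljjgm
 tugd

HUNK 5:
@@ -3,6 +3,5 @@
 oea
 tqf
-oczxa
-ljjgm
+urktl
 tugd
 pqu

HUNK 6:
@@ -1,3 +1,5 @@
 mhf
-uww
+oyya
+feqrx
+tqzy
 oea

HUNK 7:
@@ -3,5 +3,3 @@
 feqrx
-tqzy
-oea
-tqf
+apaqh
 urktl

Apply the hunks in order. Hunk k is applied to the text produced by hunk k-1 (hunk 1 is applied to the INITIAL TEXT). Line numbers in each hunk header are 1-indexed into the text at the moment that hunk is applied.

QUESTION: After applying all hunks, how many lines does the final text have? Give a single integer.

Answer: 12

Derivation:
Hunk 1: at line 4 remove [eyhhx] add [ljjgm,zcy] -> 13 lines: mhf uww epjk exqm qftj ljjgm zcy nzi iylim sefks nhzsm gmmyb ayhg
Hunk 2: at line 5 remove [zcy,nzi,iylim] add [omhdp,pqu,wqxa] -> 13 lines: mhf uww epjk exqm qftj ljjgm omhdp pqu wqxa sefks nhzsm gmmyb ayhg
Hunk 3: at line 6 remove [omhdp] add [tugd] -> 13 lines: mhf uww epjk exqm qftj ljjgm tugd pqu wqxa sefks nhzsm gmmyb ayhg
Hunk 4: at line 1 remove [epjk,exqm,qftj] add [oea,tqf,oczxa] -> 13 lines: mhf uww oea tqf oczxa ljjgm tugd pqu wqxa sefks nhzsm gmmyb ayhg
Hunk 5: at line 3 remove [oczxa,ljjgm] add [urktl] -> 12 lines: mhf uww oea tqf urktl tugd pqu wqxa sefks nhzsm gmmyb ayhg
Hunk 6: at line 1 remove [uww] add [oyya,feqrx,tqzy] -> 14 lines: mhf oyya feqrx tqzy oea tqf urktl tugd pqu wqxa sefks nhzsm gmmyb ayhg
Hunk 7: at line 3 remove [tqzy,oea,tqf] add [apaqh] -> 12 lines: mhf oyya feqrx apaqh urktl tugd pqu wqxa sefks nhzsm gmmyb ayhg
Final line count: 12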